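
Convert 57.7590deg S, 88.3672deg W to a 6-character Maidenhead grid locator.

ED52tf

Offset from 180°W / 90°S: lon 91.6328°, lat 32.2410°.
Field: 91.6328/20 → 4 → E, 32.2410/10 → 3 → D; chars ED.
Square: 11.6328/2 → 5, 2.2410/1 → 2; chars 52.
Subsquare: 1.6328/0.0833333 → 19 → t, 0.2410/0.0416667 → 5 → f; chars tf.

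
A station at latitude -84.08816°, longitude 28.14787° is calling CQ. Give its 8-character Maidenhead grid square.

Offset from 180°W / 90°S: lon 208.14787°, lat 5.91184°.
Field: 208.14787/20 → 10 → K, 5.91184/10 → 0 → A; chars KA.
Square: 8.14787/2 → 4, 5.91184/1 → 5; chars 45.
Subsquare: 0.14787/0.0833333 → 1 → b, 0.91184/0.0416667 → 21 → v; chars bv.
Extended square: 0.06454/0.00833333 → 7, 0.03684/0.00416667 → 8; chars 78.

KA45bv78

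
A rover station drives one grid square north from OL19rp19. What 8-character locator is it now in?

Latitude extended square 9; +1 → 10, wraps to 0, carry into subsquare.
Latitude subsquare p = 15; +1 → 16 = q.
The longitude characters are unchanged.

OL19rq10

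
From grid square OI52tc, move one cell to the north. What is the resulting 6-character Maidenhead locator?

OI52td

Latitude subsquare c = 2; +1 → 3 = d.
The longitude characters are unchanged.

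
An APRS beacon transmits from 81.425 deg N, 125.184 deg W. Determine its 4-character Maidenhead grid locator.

Offset from 180°W / 90°S: lon 54.82°, lat 171.43°.
Field (20°×10°, letters A–R): lon ⌊54.82/20⌋ = 2 → C; lat ⌊171.43/10⌋ = 17 → R.
Square (2°×1°, digits 0–9): lon ⌊14.82/2⌋ = 7; lat ⌊1.43/1⌋ = 1.

CR71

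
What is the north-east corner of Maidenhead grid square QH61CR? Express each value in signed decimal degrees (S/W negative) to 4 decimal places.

Field Q=16, H=7: +16·20° lon, +7·10° lat → SW at lon 140°, lat -20°.
Square 6, 1: +6·2° lon, +1·1° lat → SW at lon 152°, lat -19°.
Subsquare c=2, r=17: +2·0.0833333° lon, +17·0.0416667° lat → SW at lon 152.167°, lat -18.2917°.
Cell spans 0.0833333° lon × 0.0416667° lat. NE corner is SW corner plus one full cell.
latitude -18.2500, longitude 152.2500.

-18.2500, 152.2500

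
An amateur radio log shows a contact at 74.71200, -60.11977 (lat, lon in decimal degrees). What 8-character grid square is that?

FQ94wr50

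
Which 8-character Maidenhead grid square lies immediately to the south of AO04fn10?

AO04fm19

Latitude extended square 0; −1 → -1, wraps to 9, carry into subsquare.
Latitude subsquare n = 13; −1 → 12 = m.
The longitude characters are unchanged.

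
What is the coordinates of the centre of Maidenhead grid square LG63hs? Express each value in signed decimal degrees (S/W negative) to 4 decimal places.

-26.2292, 52.6250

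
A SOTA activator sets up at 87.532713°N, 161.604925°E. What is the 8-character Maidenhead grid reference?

RR07tm27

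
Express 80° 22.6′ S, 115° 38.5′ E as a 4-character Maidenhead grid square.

OA79

Add 180° to longitude and 90° to latitude: 295.64, 9.62.
Field (20°×10°, letters A–R): lon ⌊295.64/20⌋ = 14 → O; lat ⌊9.62/10⌋ = 0 → A.
Square (2°×1°, digits 0–9): lon ⌊15.64/2⌋ = 7; lat ⌊9.62/1⌋ = 9.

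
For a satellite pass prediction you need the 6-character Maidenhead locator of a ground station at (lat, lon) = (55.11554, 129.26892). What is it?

PO45pc

Offset from 180°W / 90°S: lon 309.2689°, lat 145.1155°.
Field: 309.2689/20 → 15 → P, 145.1155/10 → 14 → O; chars PO.
Square: 9.2689/2 → 4, 5.1155/1 → 5; chars 45.
Subsquare: 1.2689/0.0833333 → 15 → p, 0.1155/0.0416667 → 2 → c; chars pc.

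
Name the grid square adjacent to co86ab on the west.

CO76xb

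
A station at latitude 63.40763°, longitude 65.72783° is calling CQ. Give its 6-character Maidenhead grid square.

MP23uj

Add 180° to longitude and 90° to latitude: 245.7278, 153.4076.
Field: 245.7278/20 → 12 → M, 153.4076/10 → 15 → P; chars MP.
Square: 5.7278/2 → 2, 3.4076/1 → 3; chars 23.
Subsquare: 1.7278/0.0833333 → 20 → u, 0.4076/0.0416667 → 9 → j; chars uj.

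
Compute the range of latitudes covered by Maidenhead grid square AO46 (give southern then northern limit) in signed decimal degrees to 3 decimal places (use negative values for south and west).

56.000, 57.000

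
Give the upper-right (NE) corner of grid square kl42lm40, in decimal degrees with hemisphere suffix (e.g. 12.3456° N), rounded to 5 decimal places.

Field K=10, L=11: +10·20° lon, +11·10° lat → SW at lon 20°, lat 20°.
Square 4, 2: +4·2° lon, +2·1° lat → SW at lon 28°, lat 22°.
Subsquare l=11, m=12: +11·0.0833333° lon, +12·0.0416667° lat → SW at lon 28.9167°, lat 22.5°.
Extended square 4, 0: +4·0.00833333° lon, +0·0.00416667° lat → SW at lon 28.95°, lat 22.5°.
Cell spans 0.00833333° lon × 0.00416667° lat. NE corner is SW corner plus one full cell.
latitude 22.50417° N, longitude 28.95833° E.

22.50417° N, 28.95833° E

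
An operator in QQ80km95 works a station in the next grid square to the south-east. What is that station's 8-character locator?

QQ80lm04

Longitude extended square 9; +1 → 10, wraps to 0, carry into subsquare.
Longitude subsquare k = 10; +1 → 11 = l.
Latitude extended square 5; −1 → 4.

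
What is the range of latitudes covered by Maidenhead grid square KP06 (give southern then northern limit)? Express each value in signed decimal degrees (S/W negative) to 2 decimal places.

Field K=10, P=15: +10·20° lon, +15·10° lat → SW at lon 20°, lat 60°.
Square 0, 6: +0·2° lon, +6·1° lat → SW at lon 20°, lat 66°.
Cell spans 2° lon × 1° lat.
south 66.00, north 67.00.

66.00, 67.00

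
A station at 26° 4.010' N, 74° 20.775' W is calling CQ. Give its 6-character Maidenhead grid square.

Offset from 180°W / 90°S: lon 105.6538°, lat 116.0668°.
Field: 105.6538/20 → 5 → F, 116.0668/10 → 11 → L; chars FL.
Square: 5.6538/2 → 2, 6.0668/1 → 6; chars 26.
Subsquare: 1.6538/0.0833333 → 19 → t, 0.0668/0.0416667 → 1 → b; chars tb.

FL26tb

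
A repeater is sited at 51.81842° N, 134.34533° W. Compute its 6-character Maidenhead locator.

CO21tt

Shift to the Maidenhead origin (180°W, 90°S): lon 45.6547, lat 141.8184.
Field: lon ⌊45.6547/20⌋ = 2 → C; lat ⌊141.8184/10⌋ = 14 → O.
Square: lon ⌊5.6547/2⌋ = 2; lat ⌊1.8184/1⌋ = 1.
Subsquare: lon ⌊1.6547/0.0833333⌋ = 19 → t; lat ⌊0.8184/0.0416667⌋ = 19 → t.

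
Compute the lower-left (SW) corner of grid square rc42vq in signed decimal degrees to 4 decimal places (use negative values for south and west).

-67.3333, 169.7500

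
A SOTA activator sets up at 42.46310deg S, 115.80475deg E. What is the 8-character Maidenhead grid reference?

Add 180° to longitude and 90° to latitude: 295.80475, 47.53690.
Field: 295.80475/20 → 14 → O, 47.53690/10 → 4 → E; chars OE.
Square: 15.80475/2 → 7, 7.53690/1 → 7; chars 77.
Subsquare: 1.80475/0.0833333 → 21 → v, 0.53690/0.0416667 → 12 → m; chars vm.
Extended square: 0.05475/0.00833333 → 6, 0.03690/0.00416667 → 8; chars 68.

OE77vm68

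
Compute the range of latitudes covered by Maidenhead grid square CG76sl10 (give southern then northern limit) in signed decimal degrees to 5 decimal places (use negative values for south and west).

Field C=2, G=6: +2·20° lon, +6·10° lat → SW at lon -140°, lat -30°.
Square 7, 6: +7·2° lon, +6·1° lat → SW at lon -126°, lat -24°.
Subsquare s=18, l=11: +18·0.0833333° lon, +11·0.0416667° lat → SW at lon -124.5°, lat -23.5417°.
Extended square 1, 0: +1·0.00833333° lon, +0·0.00416667° lat → SW at lon -124.492°, lat -23.5417°.
Cell spans 0.00833333° lon × 0.00416667° lat.
south -23.54167, north -23.53750.

-23.54167, -23.53750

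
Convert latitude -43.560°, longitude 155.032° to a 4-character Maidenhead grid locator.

QE76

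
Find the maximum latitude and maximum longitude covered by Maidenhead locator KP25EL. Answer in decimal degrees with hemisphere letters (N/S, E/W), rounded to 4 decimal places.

65.5000° N, 24.4167° E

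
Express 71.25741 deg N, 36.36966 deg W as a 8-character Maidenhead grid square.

HQ11tg51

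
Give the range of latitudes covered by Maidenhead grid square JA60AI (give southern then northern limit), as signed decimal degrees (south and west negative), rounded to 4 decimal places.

-89.6667, -89.6250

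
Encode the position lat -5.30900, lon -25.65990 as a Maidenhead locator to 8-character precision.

HI74eq05

Add 180° to longitude and 90° to latitude: 154.34010, 84.69100.
Field: lon ⌊154.34010/20⌋ = 7 → H; lat ⌊84.69100/10⌋ = 8 → I.
Square: lon ⌊14.34010/2⌋ = 7; lat ⌊4.69100/1⌋ = 4.
Subsquare: lon ⌊0.34010/0.0833333⌋ = 4 → e; lat ⌊0.69100/0.0416667⌋ = 16 → q.
Extended square: lon ⌊0.00677/0.00833333⌋ = 0; lat ⌊0.02433/0.00416667⌋ = 5.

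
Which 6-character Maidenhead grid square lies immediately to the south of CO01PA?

CO00px

Latitude subsquare a = 0; −1 → -1, wraps to 23 = x, carry into square.
Latitude square 1; −1 → 0.
The longitude characters are unchanged.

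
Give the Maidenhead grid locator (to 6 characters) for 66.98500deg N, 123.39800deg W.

CP86hx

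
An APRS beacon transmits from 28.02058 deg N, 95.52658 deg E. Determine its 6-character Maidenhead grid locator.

NL78sa

Add 180° to longitude and 90° to latitude: 275.5266, 118.0206.
Field: lon ⌊275.5266/20⌋ = 13 → N; lat ⌊118.0206/10⌋ = 11 → L.
Square: lon ⌊15.5266/2⌋ = 7; lat ⌊8.0206/1⌋ = 8.
Subsquare: lon ⌊1.5266/0.0833333⌋ = 18 → s; lat ⌊0.0206/0.0416667⌋ = 0 → a.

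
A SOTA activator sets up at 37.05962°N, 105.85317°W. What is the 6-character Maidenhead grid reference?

Offset from 180°W / 90°S: lon 74.1468°, lat 127.0596°.
Field (20°×10°, letters A–R): lon ⌊74.1468/20⌋ = 3 → D; lat ⌊127.0596/10⌋ = 12 → M.
Square (2°×1°, digits 0–9): lon ⌊14.1468/2⌋ = 7; lat ⌊7.0596/1⌋ = 7.
Subsquare (5′×2.5′, letters a–x): lon ⌊0.1468/0.0833333⌋ = 1 → b; lat ⌊0.0596/0.0416667⌋ = 1 → b.

DM77bb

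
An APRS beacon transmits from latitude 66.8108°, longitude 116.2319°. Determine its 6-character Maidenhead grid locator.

OP86ct

Shift to the Maidenhead origin (180°W, 90°S): lon 296.2319, lat 156.8108.
Field: lon ⌊296.2319/20⌋ = 14 → O; lat ⌊156.8108/10⌋ = 15 → P.
Square: lon ⌊16.2319/2⌋ = 8; lat ⌊6.8108/1⌋ = 6.
Subsquare: lon ⌊0.2319/0.0833333⌋ = 2 → c; lat ⌊0.8108/0.0416667⌋ = 19 → t.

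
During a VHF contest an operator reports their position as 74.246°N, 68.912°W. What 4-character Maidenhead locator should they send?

Offset from 180°W / 90°S: lon 111.09°, lat 164.25°.
Field: 111.09/20 → 5 → F, 164.25/10 → 16 → Q; chars FQ.
Square: 11.09/2 → 5, 4.25/1 → 4; chars 54.

FQ54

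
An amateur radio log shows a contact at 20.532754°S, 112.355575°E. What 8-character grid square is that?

OG69el22

Offset from 180°W / 90°S: lon 292.35557°, lat 69.46725°.
Field: lon ⌊292.35557/20⌋ = 14 → O; lat ⌊69.46725/10⌋ = 6 → G.
Square: lon ⌊12.35557/2⌋ = 6; lat ⌊9.46725/1⌋ = 9.
Subsquare: lon ⌊0.35557/0.0833333⌋ = 4 → e; lat ⌊0.46725/0.0416667⌋ = 11 → l.
Extended square: lon ⌊0.02224/0.00833333⌋ = 2; lat ⌊0.00891/0.00416667⌋ = 2.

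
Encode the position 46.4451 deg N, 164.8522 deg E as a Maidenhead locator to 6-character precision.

RN26kk

Offset from 180°W / 90°S: lon 344.8522°, lat 136.4451°.
Field (20°×10°, letters A–R): 344.8522/20 → 17 → R, 136.4451/10 → 13 → N; chars RN.
Square (2°×1°, digits 0–9): 4.8522/2 → 2, 6.4451/1 → 6; chars 26.
Subsquare (5′×2.5′, letters a–x): 0.8522/0.0833333 → 10 → k, 0.4451/0.0416667 → 10 → k; chars kk.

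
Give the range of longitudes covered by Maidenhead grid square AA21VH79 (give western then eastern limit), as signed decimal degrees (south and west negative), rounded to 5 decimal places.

Field A=0, A=0: +0·20° lon, +0·10° lat → SW at lon -180°, lat -90°.
Square 2, 1: +2·2° lon, +1·1° lat → SW at lon -176°, lat -89°.
Subsquare v=21, h=7: +21·0.0833333° lon, +7·0.0416667° lat → SW at lon -174.25°, lat -88.7083°.
Extended square 7, 9: +7·0.00833333° lon, +9·0.00416667° lat → SW at lon -174.192°, lat -88.6708°.
Cell spans 0.00833333° lon × 0.00416667° lat.
west -174.19167, east -174.18333.

-174.19167, -174.18333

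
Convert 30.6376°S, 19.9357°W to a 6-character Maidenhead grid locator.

IF09ai

Offset from 180°W / 90°S: lon 160.0643°, lat 59.3624°.
Field: 160.0643/20 → 8 → I, 59.3624/10 → 5 → F; chars IF.
Square: 0.0643/2 → 0, 9.3624/1 → 9; chars 09.
Subsquare: 0.0643/0.0833333 → 0 → a, 0.3624/0.0416667 → 8 → i; chars ai.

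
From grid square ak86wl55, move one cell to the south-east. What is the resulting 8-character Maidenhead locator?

Longitude extended square 5; +1 → 6.
Latitude extended square 5; −1 → 4.

AK86wl64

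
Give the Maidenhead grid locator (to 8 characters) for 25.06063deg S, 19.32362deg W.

IG04iw15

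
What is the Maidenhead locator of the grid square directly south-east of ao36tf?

AO36ue

Longitude subsquare t = 19; +1 → 20 = u.
Latitude subsquare f = 5; −1 → 4 = e.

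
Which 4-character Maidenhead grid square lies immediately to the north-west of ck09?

Longitude square 0; −1 → -1, wraps to 9, carry into field.
Longitude field C = 2; −1 → 1 = B.
Latitude square 9; +1 → 10, wraps to 0, carry into field.
Latitude field K = 10; +1 → 11 = L.

BL90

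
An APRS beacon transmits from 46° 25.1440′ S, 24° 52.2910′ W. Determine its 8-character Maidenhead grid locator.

HE73nn59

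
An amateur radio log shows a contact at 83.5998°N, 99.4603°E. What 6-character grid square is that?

Offset from 180°W / 90°S: lon 279.4603°, lat 173.5998°.
Field (20°×10°, letters A–R): lon ⌊279.4603/20⌋ = 13 → N; lat ⌊173.5998/10⌋ = 17 → R.
Square (2°×1°, digits 0–9): lon ⌊19.4603/2⌋ = 9; lat ⌊3.5998/1⌋ = 3.
Subsquare (5′×2.5′, letters a–x): lon ⌊1.4603/0.0833333⌋ = 17 → r; lat ⌊0.5998/0.0416667⌋ = 14 → o.

NR93ro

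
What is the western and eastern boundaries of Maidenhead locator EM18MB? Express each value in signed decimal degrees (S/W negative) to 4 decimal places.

-97.0000, -96.9167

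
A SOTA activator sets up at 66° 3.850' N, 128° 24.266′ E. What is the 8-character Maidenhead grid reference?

Add 180° to longitude and 90° to latitude: 308.40443, 156.06417.
Field: 308.40443/20 → 15 → P, 156.06417/10 → 15 → P; chars PP.
Square: 8.40443/2 → 4, 6.06417/1 → 6; chars 46.
Subsquare: 0.40443/0.0833333 → 4 → e, 0.06417/0.0416667 → 1 → b; chars eb.
Extended square: 0.07110/0.00833333 → 8, 0.02250/0.00416667 → 5; chars 85.

PP46eb85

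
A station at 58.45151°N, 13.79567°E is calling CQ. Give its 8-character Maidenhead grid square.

JO68vk58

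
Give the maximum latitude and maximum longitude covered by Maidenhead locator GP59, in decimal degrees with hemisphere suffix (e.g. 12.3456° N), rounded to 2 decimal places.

70.00° N, 48.00° W

Field G=6, P=15: +6·20° lon, +15·10° lat → SW at lon -60°, lat 60°.
Square 5, 9: +5·2° lon, +9·1° lat → SW at lon -50°, lat 69°.
Cell spans 2° lon × 1° lat. NE corner is SW corner plus one full cell.
latitude 70.00° N, longitude 48.00° W.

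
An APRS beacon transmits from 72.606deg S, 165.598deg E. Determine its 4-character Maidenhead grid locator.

Offset from 180°W / 90°S: lon 345.60°, lat 17.39°.
Field (20°×10°, letters A–R): 345.60/20 → 17 → R, 17.39/10 → 1 → B; chars RB.
Square (2°×1°, digits 0–9): 5.60/2 → 2, 7.39/1 → 7; chars 27.

RB27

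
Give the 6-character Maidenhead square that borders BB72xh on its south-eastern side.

BB82ag

Longitude subsquare x = 23; +1 → 24, wraps to 0 = a, carry into square.
Longitude square 7; +1 → 8.
Latitude subsquare h = 7; −1 → 6 = g.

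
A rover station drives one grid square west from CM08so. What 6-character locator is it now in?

CM08ro

Longitude subsquare s = 18; −1 → 17 = r.
The latitude characters are unchanged.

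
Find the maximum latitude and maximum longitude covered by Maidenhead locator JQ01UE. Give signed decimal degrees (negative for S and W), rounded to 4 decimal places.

Field J=9, Q=16: +9·20° lon, +16·10° lat → SW at lon 0°, lat 70°.
Square 0, 1: +0·2° lon, +1·1° lat → SW at lon 0°, lat 71°.
Subsquare u=20, e=4: +20·0.0833333° lon, +4·0.0416667° lat → SW at lon 1.66667°, lat 71.1667°.
Cell spans 0.0833333° lon × 0.0416667° lat. NE corner is SW corner plus one full cell.
latitude 71.2083, longitude 1.7500.

71.2083, 1.7500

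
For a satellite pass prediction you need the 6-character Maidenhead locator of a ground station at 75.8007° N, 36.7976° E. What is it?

KQ85jt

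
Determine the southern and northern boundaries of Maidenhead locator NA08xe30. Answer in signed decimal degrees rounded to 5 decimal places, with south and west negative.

-81.83333, -81.82917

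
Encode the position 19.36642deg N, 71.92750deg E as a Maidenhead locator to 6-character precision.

MK59xi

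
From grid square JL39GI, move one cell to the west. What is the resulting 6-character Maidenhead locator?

Longitude subsquare g = 6; −1 → 5 = f.
The latitude characters are unchanged.

JL39fi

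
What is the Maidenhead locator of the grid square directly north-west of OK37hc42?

OK37hc33

Longitude extended square 4; −1 → 3.
Latitude extended square 2; +1 → 3.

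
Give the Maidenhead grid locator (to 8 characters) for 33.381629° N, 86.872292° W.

EM63nj51

Offset from 180°W / 90°S: lon 93.12771°, lat 123.38163°.
Field: lon ⌊93.12771/20⌋ = 4 → E; lat ⌊123.38163/10⌋ = 12 → M.
Square: lon ⌊13.12771/2⌋ = 6; lat ⌊3.38163/1⌋ = 3.
Subsquare: lon ⌊1.12771/0.0833333⌋ = 13 → n; lat ⌊0.38163/0.0416667⌋ = 9 → j.
Extended square: lon ⌊0.04437/0.00833333⌋ = 5; lat ⌊0.00663/0.00416667⌋ = 1.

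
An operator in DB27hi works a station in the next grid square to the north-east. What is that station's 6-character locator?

DB27ij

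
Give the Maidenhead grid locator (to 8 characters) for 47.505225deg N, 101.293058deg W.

Shift to the Maidenhead origin (180°W, 90°S): lon 78.70694, lat 137.50522.
Field (20°×10°, letters A–R): 78.70694/20 → 3 → D, 137.50522/10 → 13 → N; chars DN.
Square (2°×1°, digits 0–9): 18.70694/2 → 9, 7.50522/1 → 7; chars 97.
Subsquare (5′×2.5′, letters a–x): 0.70694/0.0833333 → 8 → i, 0.50522/0.0416667 → 12 → m; chars im.
Extended square (30″×15″, digits 0–9): 0.04028/0.00833333 → 4, 0.00522/0.00416667 → 1; chars 41.

DN97im41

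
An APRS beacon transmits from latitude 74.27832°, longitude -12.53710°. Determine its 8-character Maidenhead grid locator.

IQ34rg56

Offset from 180°W / 90°S: lon 167.46290°, lat 164.27832°.
Field (20°×10°, letters A–R): lon ⌊167.46290/20⌋ = 8 → I; lat ⌊164.27832/10⌋ = 16 → Q.
Square (2°×1°, digits 0–9): lon ⌊7.46290/2⌋ = 3; lat ⌊4.27832/1⌋ = 4.
Subsquare (5′×2.5′, letters a–x): lon ⌊1.46290/0.0833333⌋ = 17 → r; lat ⌊0.27832/0.0416667⌋ = 6 → g.
Extended square (30″×15″, digits 0–9): lon ⌊0.04623/0.00833333⌋ = 5; lat ⌊0.02832/0.00416667⌋ = 6.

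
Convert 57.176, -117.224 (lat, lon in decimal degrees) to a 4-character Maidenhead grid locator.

DO17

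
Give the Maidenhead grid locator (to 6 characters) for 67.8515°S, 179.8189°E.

RC92vd

Offset from 180°W / 90°S: lon 359.8189°, lat 22.1485°.
Field: lon ⌊359.8189/20⌋ = 17 → R; lat ⌊22.1485/10⌋ = 2 → C.
Square: lon ⌊19.8189/2⌋ = 9; lat ⌊2.1485/1⌋ = 2.
Subsquare: lon ⌊1.8189/0.0833333⌋ = 21 → v; lat ⌊0.1485/0.0416667⌋ = 3 → d.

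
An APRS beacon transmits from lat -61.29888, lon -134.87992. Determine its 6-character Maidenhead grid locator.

Shift to the Maidenhead origin (180°W, 90°S): lon 45.1201, lat 28.7011.
Field: lon ⌊45.1201/20⌋ = 2 → C; lat ⌊28.7011/10⌋ = 2 → C.
Square: lon ⌊5.1201/2⌋ = 2; lat ⌊8.7011/1⌋ = 8.
Subsquare: lon ⌊1.1201/0.0833333⌋ = 13 → n; lat ⌊0.7011/0.0416667⌋ = 16 → q.

CC28nq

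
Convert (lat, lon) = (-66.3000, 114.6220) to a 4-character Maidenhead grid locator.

OC73

Offset from 180°W / 90°S: lon 294.62°, lat 23.70°.
Field (20°×10°, letters A–R): lon ⌊294.62/20⌋ = 14 → O; lat ⌊23.70/10⌋ = 2 → C.
Square (2°×1°, digits 0–9): lon ⌊14.62/2⌋ = 7; lat ⌊3.70/1⌋ = 3.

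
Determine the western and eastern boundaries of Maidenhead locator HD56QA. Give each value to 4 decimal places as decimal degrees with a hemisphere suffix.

28.6667° W, 28.5833° W

Field H=7, D=3: +7·20° lon, +3·10° lat → SW at lon -40°, lat -60°.
Square 5, 6: +5·2° lon, +6·1° lat → SW at lon -30°, lat -54°.
Subsquare q=16, a=0: +16·0.0833333° lon, +0·0.0416667° lat → SW at lon -28.6667°, lat -54°.
Cell spans 0.0833333° lon × 0.0416667° lat.
west 28.6667° W, east 28.5833° W.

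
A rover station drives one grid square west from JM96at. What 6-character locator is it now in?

JM86xt

Longitude subsquare a = 0; −1 → -1, wraps to 23 = x, carry into square.
Longitude square 9; −1 → 8.
The latitude characters are unchanged.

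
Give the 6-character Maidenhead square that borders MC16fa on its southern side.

MC15fx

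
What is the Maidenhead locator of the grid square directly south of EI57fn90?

Latitude extended square 0; −1 → -1, wraps to 9, carry into subsquare.
Latitude subsquare n = 13; −1 → 12 = m.
The longitude characters are unchanged.

EI57fm99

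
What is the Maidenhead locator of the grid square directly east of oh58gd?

Longitude subsquare g = 6; +1 → 7 = h.
The latitude characters are unchanged.

OH58hd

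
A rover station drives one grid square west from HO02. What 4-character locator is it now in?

Longitude square 0; −1 → -1, wraps to 9, carry into field.
Longitude field H = 7; −1 → 6 = G.
The latitude characters are unchanged.

GO92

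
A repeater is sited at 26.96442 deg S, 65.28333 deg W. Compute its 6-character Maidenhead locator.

FG73ia

Add 180° to longitude and 90° to latitude: 114.7167, 63.0356.
Field: 114.7167/20 → 5 → F, 63.0356/10 → 6 → G; chars FG.
Square: 14.7167/2 → 7, 3.0356/1 → 3; chars 73.
Subsquare: 0.7167/0.0833333 → 8 → i, 0.0356/0.0416667 → 0 → a; chars ia.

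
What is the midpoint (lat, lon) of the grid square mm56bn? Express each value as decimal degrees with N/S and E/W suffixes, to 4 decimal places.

36.5625° N, 70.1250° E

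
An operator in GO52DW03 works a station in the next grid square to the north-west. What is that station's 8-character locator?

GO52cw94

Longitude extended square 0; −1 → -1, wraps to 9, carry into subsquare.
Longitude subsquare d = 3; −1 → 2 = c.
Latitude extended square 3; +1 → 4.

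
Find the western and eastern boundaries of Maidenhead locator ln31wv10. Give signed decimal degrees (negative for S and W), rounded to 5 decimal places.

47.84167, 47.85000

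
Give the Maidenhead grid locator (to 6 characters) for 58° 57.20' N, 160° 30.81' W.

AO98rw

Shift to the Maidenhead origin (180°W, 90°S): lon 19.4865, lat 148.9533.
Field: 19.4865/20 → 0 → A, 148.9533/10 → 14 → O; chars AO.
Square: 19.4865/2 → 9, 8.9533/1 → 8; chars 98.
Subsquare: 1.4865/0.0833333 → 17 → r, 0.9533/0.0416667 → 22 → w; chars rw.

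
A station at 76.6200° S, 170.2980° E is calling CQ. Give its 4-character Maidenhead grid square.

RB53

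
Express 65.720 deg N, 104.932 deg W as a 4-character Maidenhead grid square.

Shift to the Maidenhead origin (180°W, 90°S): lon 75.07, lat 155.72.
Field: 75.07/20 → 3 → D, 155.72/10 → 15 → P; chars DP.
Square: 15.07/2 → 7, 5.72/1 → 5; chars 75.

DP75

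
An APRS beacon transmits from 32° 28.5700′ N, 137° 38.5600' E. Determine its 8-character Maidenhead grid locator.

PM82tl74

Add 180° to longitude and 90° to latitude: 317.64267, 122.47617.
Field (20°×10°, letters A–R): 317.64267/20 → 15 → P, 122.47617/10 → 12 → M; chars PM.
Square (2°×1°, digits 0–9): 17.64267/2 → 8, 2.47617/1 → 2; chars 82.
Subsquare (5′×2.5′, letters a–x): 1.64267/0.0833333 → 19 → t, 0.47617/0.0416667 → 11 → l; chars tl.
Extended square (30″×15″, digits 0–9): 0.05933/0.00833333 → 7, 0.01783/0.00416667 → 4; chars 74.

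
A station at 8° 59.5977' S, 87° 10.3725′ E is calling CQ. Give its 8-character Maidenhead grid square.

Shift to the Maidenhead origin (180°W, 90°S): lon 267.17287, lat 81.00670.
Field: lon ⌊267.17287/20⌋ = 13 → N; lat ⌊81.00670/10⌋ = 8 → I.
Square: lon ⌊7.17287/2⌋ = 3; lat ⌊1.00670/1⌋ = 1.
Subsquare: lon ⌊1.17287/0.0833333⌋ = 14 → o; lat ⌊0.00670/0.0416667⌋ = 0 → a.
Extended square: lon ⌊0.00621/0.00833333⌋ = 0; lat ⌊0.00670/0.00416667⌋ = 1.

NI31oa01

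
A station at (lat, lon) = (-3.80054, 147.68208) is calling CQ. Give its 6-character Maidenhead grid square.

Offset from 180°W / 90°S: lon 327.6821°, lat 86.1995°.
Field (20°×10°, letters A–R): lon ⌊327.6821/20⌋ = 16 → Q; lat ⌊86.1995/10⌋ = 8 → I.
Square (2°×1°, digits 0–9): lon ⌊7.6821/2⌋ = 3; lat ⌊6.1995/1⌋ = 6.
Subsquare (5′×2.5′, letters a–x): lon ⌊1.6821/0.0833333⌋ = 20 → u; lat ⌊0.1995/0.0416667⌋ = 4 → e.

QI36ue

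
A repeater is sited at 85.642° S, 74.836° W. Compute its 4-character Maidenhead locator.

FA24

Shift to the Maidenhead origin (180°W, 90°S): lon 105.16, lat 4.36.
Field: 105.16/20 → 5 → F, 4.36/10 → 0 → A; chars FA.
Square: 5.16/2 → 2, 4.36/1 → 4; chars 24.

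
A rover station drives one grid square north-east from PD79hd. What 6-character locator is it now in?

Longitude subsquare h = 7; +1 → 8 = i.
Latitude subsquare d = 3; +1 → 4 = e.

PD79ie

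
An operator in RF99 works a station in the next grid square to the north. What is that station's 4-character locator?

Latitude square 9; +1 → 10, wraps to 0, carry into field.
Latitude field F = 5; +1 → 6 = G.
The longitude characters are unchanged.

RG90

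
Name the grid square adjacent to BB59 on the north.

BC50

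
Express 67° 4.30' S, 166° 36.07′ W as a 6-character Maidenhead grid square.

AC62qw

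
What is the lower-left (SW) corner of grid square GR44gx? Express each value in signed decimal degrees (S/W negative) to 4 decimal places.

Field G=6, R=17: +6·20° lon, +17·10° lat → SW at lon -60°, lat 80°.
Square 4, 4: +4·2° lon, +4·1° lat → SW at lon -52°, lat 84°.
Subsquare g=6, x=23: +6·0.0833333° lon, +23·0.0416667° lat → SW at lon -51.5°, lat 84.9583°.
latitude 84.9583, longitude -51.5000.

84.9583, -51.5000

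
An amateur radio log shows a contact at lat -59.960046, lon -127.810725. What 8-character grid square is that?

Shift to the Maidenhead origin (180°W, 90°S): lon 52.18927, lat 30.03995.
Field (20°×10°, letters A–R): 52.18927/20 → 2 → C, 30.03995/10 → 3 → D; chars CD.
Square (2°×1°, digits 0–9): 12.18927/2 → 6, 0.03995/1 → 0; chars 60.
Subsquare (5′×2.5′, letters a–x): 0.18927/0.0833333 → 2 → c, 0.03995/0.0416667 → 0 → a; chars ca.
Extended square (30″×15″, digits 0–9): 0.02261/0.00833333 → 2, 0.03995/0.00416667 → 9; chars 29.

CD60ca29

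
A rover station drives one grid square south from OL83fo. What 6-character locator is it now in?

Latitude subsquare o = 14; −1 → 13 = n.
The longitude characters are unchanged.

OL83fn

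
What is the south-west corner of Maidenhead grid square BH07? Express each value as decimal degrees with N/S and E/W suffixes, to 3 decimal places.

Field B=1, H=7: +1·20° lon, +7·10° lat → SW at lon -160°, lat -20°.
Square 0, 7: +0·2° lon, +7·1° lat → SW at lon -160°, lat -13°.
latitude 13.000° S, longitude 160.000° W.

13.000° S, 160.000° W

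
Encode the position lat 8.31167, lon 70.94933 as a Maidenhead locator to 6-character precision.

MJ58lh

Offset from 180°W / 90°S: lon 250.9493°, lat 98.3117°.
Field: lon ⌊250.9493/20⌋ = 12 → M; lat ⌊98.3117/10⌋ = 9 → J.
Square: lon ⌊10.9493/2⌋ = 5; lat ⌊8.3117/1⌋ = 8.
Subsquare: lon ⌊0.9493/0.0833333⌋ = 11 → l; lat ⌊0.3117/0.0416667⌋ = 7 → h.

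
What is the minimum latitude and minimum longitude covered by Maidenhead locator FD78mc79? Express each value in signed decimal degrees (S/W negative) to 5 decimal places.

Field F=5, D=3: +5·20° lon, +3·10° lat → SW at lon -80°, lat -60°.
Square 7, 8: +7·2° lon, +8·1° lat → SW at lon -66°, lat -52°.
Subsquare m=12, c=2: +12·0.0833333° lon, +2·0.0416667° lat → SW at lon -65°, lat -51.9167°.
Extended square 7, 9: +7·0.00833333° lon, +9·0.00416667° lat → SW at lon -64.9417°, lat -51.8792°.
latitude -51.87917, longitude -64.94167.

-51.87917, -64.94167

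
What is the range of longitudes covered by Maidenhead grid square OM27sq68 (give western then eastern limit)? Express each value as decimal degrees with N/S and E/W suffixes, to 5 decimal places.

Field O=14, M=12: +14·20° lon, +12·10° lat → SW at lon 100°, lat 30°.
Square 2, 7: +2·2° lon, +7·1° lat → SW at lon 104°, lat 37°.
Subsquare s=18, q=16: +18·0.0833333° lon, +16·0.0416667° lat → SW at lon 105.5°, lat 37.6667°.
Extended square 6, 8: +6·0.00833333° lon, +8·0.00416667° lat → SW at lon 105.55°, lat 37.7°.
Cell spans 0.00833333° lon × 0.00416667° lat.
west 105.55000° E, east 105.55833° E.

105.55000° E, 105.55833° E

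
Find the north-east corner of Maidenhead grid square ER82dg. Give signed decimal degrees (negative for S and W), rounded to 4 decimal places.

82.2917, -83.6667

Field E=4, R=17: +4·20° lon, +17·10° lat → SW at lon -100°, lat 80°.
Square 8, 2: +8·2° lon, +2·1° lat → SW at lon -84°, lat 82°.
Subsquare d=3, g=6: +3·0.0833333° lon, +6·0.0416667° lat → SW at lon -83.75°, lat 82.25°.
Cell spans 0.0833333° lon × 0.0416667° lat. NE corner is SW corner plus one full cell.
latitude 82.2917, longitude -83.6667.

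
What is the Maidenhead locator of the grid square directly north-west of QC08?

PC99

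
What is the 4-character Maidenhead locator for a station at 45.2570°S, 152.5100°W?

BE34

Shift to the Maidenhead origin (180°W, 90°S): lon 27.49, lat 44.74.
Field: lon ⌊27.49/20⌋ = 1 → B; lat ⌊44.74/10⌋ = 4 → E.
Square: lon ⌊7.49/2⌋ = 3; lat ⌊4.74/1⌋ = 4.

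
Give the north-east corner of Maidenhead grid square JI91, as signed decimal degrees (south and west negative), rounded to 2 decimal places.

-8.00, 20.00

Field J=9, I=8: +9·20° lon, +8·10° lat → SW at lon 0°, lat -10°.
Square 9, 1: +9·2° lon, +1·1° lat → SW at lon 18°, lat -9°.
Cell spans 2° lon × 1° lat. NE corner is SW corner plus one full cell.
latitude -8.00, longitude 20.00.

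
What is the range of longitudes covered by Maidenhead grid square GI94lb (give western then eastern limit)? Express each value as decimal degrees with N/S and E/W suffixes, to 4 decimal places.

41.0833° W, 41.0000° W

Field G=6, I=8: +6·20° lon, +8·10° lat → SW at lon -60°, lat -10°.
Square 9, 4: +9·2° lon, +4·1° lat → SW at lon -42°, lat -6°.
Subsquare l=11, b=1: +11·0.0833333° lon, +1·0.0416667° lat → SW at lon -41.0833°, lat -5.95833°.
Cell spans 0.0833333° lon × 0.0416667° lat.
west 41.0833° W, east 41.0000° W.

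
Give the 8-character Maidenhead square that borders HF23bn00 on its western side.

Longitude extended square 0; −1 → -1, wraps to 9, carry into subsquare.
Longitude subsquare b = 1; −1 → 0 = a.
The latitude characters are unchanged.

HF23an90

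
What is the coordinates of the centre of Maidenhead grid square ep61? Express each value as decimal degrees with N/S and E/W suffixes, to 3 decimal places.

61.500° N, 87.000° W

Field E=4, P=15: +4·20° lon, +15·10° lat → SW at lon -100°, lat 60°.
Square 6, 1: +6·2° lon, +1·1° lat → SW at lon -88°, lat 61°.
Cell spans 2° lon × 1° lat. Centre is SW corner plus half of each.
latitude 61.500° N, longitude 87.000° W.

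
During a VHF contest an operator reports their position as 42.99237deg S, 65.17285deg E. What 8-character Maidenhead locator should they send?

Add 180° to longitude and 90° to latitude: 245.17285, 47.00763.
Field: 245.17285/20 → 12 → M, 47.00763/10 → 4 → E; chars ME.
Square: 5.17285/2 → 2, 7.00763/1 → 7; chars 27.
Subsquare: 1.17285/0.0833333 → 14 → o, 0.00763/0.0416667 → 0 → a; chars oa.
Extended square: 0.00618/0.00833333 → 0, 0.00763/0.00416667 → 1; chars 01.

ME27oa01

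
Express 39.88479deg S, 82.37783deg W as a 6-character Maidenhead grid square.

Shift to the Maidenhead origin (180°W, 90°S): lon 97.6222, lat 50.1152.
Field: lon ⌊97.6222/20⌋ = 4 → E; lat ⌊50.1152/10⌋ = 5 → F.
Square: lon ⌊17.6222/2⌋ = 8; lat ⌊0.1152/1⌋ = 0.
Subsquare: lon ⌊1.6222/0.0833333⌋ = 19 → t; lat ⌊0.1152/0.0416667⌋ = 2 → c.

EF80tc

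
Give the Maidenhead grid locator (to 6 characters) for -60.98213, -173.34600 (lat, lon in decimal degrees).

AC39ha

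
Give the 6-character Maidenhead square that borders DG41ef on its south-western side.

DG41de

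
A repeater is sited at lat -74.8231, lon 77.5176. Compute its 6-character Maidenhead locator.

Add 180° to longitude and 90° to latitude: 257.5176, 15.1769.
Field (20°×10°, letters A–R): 257.5176/20 → 12 → M, 15.1769/10 → 1 → B; chars MB.
Square (2°×1°, digits 0–9): 17.5176/2 → 8, 5.1769/1 → 5; chars 85.
Subsquare (5′×2.5′, letters a–x): 1.5176/0.0833333 → 18 → s, 0.1769/0.0416667 → 4 → e; chars se.

MB85se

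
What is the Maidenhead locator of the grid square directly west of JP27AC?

JP17xc

Longitude subsquare a = 0; −1 → -1, wraps to 23 = x, carry into square.
Longitude square 2; −1 → 1.
The latitude characters are unchanged.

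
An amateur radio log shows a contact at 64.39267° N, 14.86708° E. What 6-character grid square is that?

Offset from 180°W / 90°S: lon 194.8671°, lat 154.3927°.
Field: lon ⌊194.8671/20⌋ = 9 → J; lat ⌊154.3927/10⌋ = 15 → P.
Square: lon ⌊14.8671/2⌋ = 7; lat ⌊4.3927/1⌋ = 4.
Subsquare: lon ⌊0.8671/0.0833333⌋ = 10 → k; lat ⌊0.3927/0.0416667⌋ = 9 → j.

JP74kj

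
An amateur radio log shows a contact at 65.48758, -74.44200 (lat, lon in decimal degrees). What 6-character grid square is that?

FP25sl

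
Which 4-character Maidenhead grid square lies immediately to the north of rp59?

RQ50

Latitude square 9; +1 → 10, wraps to 0, carry into field.
Latitude field P = 15; +1 → 16 = Q.
The longitude characters are unchanged.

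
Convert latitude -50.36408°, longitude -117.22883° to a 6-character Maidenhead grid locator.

DD19jp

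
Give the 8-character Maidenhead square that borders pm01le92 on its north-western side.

Longitude extended square 9; −1 → 8.
Latitude extended square 2; +1 → 3.

PM01le83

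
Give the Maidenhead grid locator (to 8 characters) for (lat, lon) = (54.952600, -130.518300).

CO44rw78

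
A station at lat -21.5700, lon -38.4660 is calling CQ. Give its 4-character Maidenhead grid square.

Shift to the Maidenhead origin (180°W, 90°S): lon 141.53, lat 68.43.
Field: 141.53/20 → 7 → H, 68.43/10 → 6 → G; chars HG.
Square: 1.53/2 → 0, 8.43/1 → 8; chars 08.

HG08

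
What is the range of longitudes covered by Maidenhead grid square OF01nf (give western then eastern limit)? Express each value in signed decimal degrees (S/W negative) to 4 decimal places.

Field O=14, F=5: +14·20° lon, +5·10° lat → SW at lon 100°, lat -40°.
Square 0, 1: +0·2° lon, +1·1° lat → SW at lon 100°, lat -39°.
Subsquare n=13, f=5: +13·0.0833333° lon, +5·0.0416667° lat → SW at lon 101.083°, lat -38.7917°.
Cell spans 0.0833333° lon × 0.0416667° lat.
west 101.0833, east 101.1667.

101.0833, 101.1667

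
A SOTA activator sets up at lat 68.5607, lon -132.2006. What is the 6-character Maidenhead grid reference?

CP38vn

Shift to the Maidenhead origin (180°W, 90°S): lon 47.7994, lat 158.5607.
Field: lon ⌊47.7994/20⌋ = 2 → C; lat ⌊158.5607/10⌋ = 15 → P.
Square: lon ⌊7.7994/2⌋ = 3; lat ⌊8.5607/1⌋ = 8.
Subsquare: lon ⌊1.7994/0.0833333⌋ = 21 → v; lat ⌊0.5607/0.0416667⌋ = 13 → n.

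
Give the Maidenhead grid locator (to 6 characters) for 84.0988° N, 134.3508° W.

CR24tc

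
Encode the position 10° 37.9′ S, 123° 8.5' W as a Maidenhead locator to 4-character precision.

CH89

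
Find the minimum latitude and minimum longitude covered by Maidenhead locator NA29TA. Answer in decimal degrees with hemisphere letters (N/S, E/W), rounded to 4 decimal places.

81.0000° S, 85.5833° E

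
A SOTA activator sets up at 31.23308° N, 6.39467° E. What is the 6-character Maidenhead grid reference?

JM31ef

Offset from 180°W / 90°S: lon 186.3947°, lat 121.2331°.
Field: 186.3947/20 → 9 → J, 121.2331/10 → 12 → M; chars JM.
Square: 6.3947/2 → 3, 1.2331/1 → 1; chars 31.
Subsquare: 0.3947/0.0833333 → 4 → e, 0.2331/0.0416667 → 5 → f; chars ef.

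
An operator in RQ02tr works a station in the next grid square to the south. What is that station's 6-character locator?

Latitude subsquare r = 17; −1 → 16 = q.
The longitude characters are unchanged.

RQ02tq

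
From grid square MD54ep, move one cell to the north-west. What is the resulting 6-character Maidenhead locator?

MD54dq

Longitude subsquare e = 4; −1 → 3 = d.
Latitude subsquare p = 15; +1 → 16 = q.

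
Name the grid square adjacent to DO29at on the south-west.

DO19xs

Longitude subsquare a = 0; −1 → -1, wraps to 23 = x, carry into square.
Longitude square 2; −1 → 1.
Latitude subsquare t = 19; −1 → 18 = s.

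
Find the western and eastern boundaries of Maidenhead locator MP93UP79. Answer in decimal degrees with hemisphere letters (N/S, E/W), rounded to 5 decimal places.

Field M=12, P=15: +12·20° lon, +15·10° lat → SW at lon 60°, lat 60°.
Square 9, 3: +9·2° lon, +3·1° lat → SW at lon 78°, lat 63°.
Subsquare u=20, p=15: +20·0.0833333° lon, +15·0.0416667° lat → SW at lon 79.6667°, lat 63.625°.
Extended square 7, 9: +7·0.00833333° lon, +9·0.00416667° lat → SW at lon 79.725°, lat 63.6625°.
Cell spans 0.00833333° lon × 0.00416667° lat.
west 79.72500° E, east 79.73333° E.

79.72500° E, 79.73333° E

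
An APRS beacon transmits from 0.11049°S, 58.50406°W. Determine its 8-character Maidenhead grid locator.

Add 180° to longitude and 90° to latitude: 121.49594, 89.88951.
Field (20°×10°, letters A–R): 121.49594/20 → 6 → G, 89.88951/10 → 8 → I; chars GI.
Square (2°×1°, digits 0–9): 1.49594/2 → 0, 9.88951/1 → 9; chars 09.
Subsquare (5′×2.5′, letters a–x): 1.49594/0.0833333 → 17 → r, 0.88951/0.0416667 → 21 → v; chars rv.
Extended square (30″×15″, digits 0–9): 0.07927/0.00833333 → 9, 0.01451/0.00416667 → 3; chars 93.

GI09rv93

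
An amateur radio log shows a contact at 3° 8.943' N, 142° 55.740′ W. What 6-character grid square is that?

BJ83md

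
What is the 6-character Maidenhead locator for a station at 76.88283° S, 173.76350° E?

Add 180° to longitude and 90° to latitude: 353.7635, 13.1172.
Field: 353.7635/20 → 17 → R, 13.1172/10 → 1 → B; chars RB.
Square: 13.7635/2 → 6, 3.1172/1 → 3; chars 63.
Subsquare: 1.7635/0.0833333 → 21 → v, 0.1172/0.0416667 → 2 → c; chars vc.

RB63vc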